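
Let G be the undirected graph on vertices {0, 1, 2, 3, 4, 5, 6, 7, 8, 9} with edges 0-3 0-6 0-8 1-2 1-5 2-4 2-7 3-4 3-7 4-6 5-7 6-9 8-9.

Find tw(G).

2

A width-2 tree decomposition is:
Bags: B1 = {6, 8, 9}  B2 = {0, 6, 8}  B3 = {0, 4, 6}  B4 = {0, 3, 4}  B5 = {2, 3, 4}  B6 = {2, 3, 7}  B7 = {1, 2, 7}  B8 = {1, 5, 7}
Tree: B1–B2, B2–B3, B3–B4, B4–B5, B5–B6, B6–B7, B7–B8
The largest bag has 3 vertices, giving width 2; this decomposition certifies tw(G) ≤ 2. The edges 9–8–0–6–9 form a cycle, so G is not a tree and its treewidth is at least 2. Combining the bounds, tw(G) = 2.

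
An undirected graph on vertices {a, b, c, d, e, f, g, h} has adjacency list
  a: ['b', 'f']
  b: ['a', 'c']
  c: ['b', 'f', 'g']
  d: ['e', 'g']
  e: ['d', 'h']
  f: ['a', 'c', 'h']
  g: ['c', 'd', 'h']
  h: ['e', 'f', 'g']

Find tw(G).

A width-2 tree decomposition is:
Bags: B1 = {a, b, c}  B2 = {a, c, f}  B3 = {c, f, g}  B4 = {f, g, h}  B5 = {d, g, h}  B6 = {d, e, h}
Tree: B1–B2, B2–B3, B3–B4, B4–B5, B5–B6
The largest bag has 3 vertices, giving width 2; this decomposition certifies tw(G) ≤ 2. For the lower bound, G contains the cycle b–a–f–c–b, so G is not a forest; only forests have treewidth ≤ 1, hence tw(G) ≥ 2. Hence tw(G) = 2 exactly.

2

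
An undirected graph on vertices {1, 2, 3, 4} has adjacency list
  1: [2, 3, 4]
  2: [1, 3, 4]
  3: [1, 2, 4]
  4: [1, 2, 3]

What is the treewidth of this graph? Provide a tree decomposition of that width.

Treewidth 3.
One optimal decomposition is:
Bags: B1 = {1, 2, 3, 4}
Tree: (single bag)

With just one bag of size 4, the width is 4 − 1 = 3, so tw(G) ≤ 3. On the other hand G contains the 4-clique {1, 2, 3, 4}. A clique must lie in a single bag of any decomposition, so no decomposition can have width below 3. The upper and lower bounds meet at 3, so that is the treewidth.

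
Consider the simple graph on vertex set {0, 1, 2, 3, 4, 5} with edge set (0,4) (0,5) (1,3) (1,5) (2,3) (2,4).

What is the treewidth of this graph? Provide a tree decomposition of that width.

Treewidth 2.
Bags: B1 = {2, 3, 4}  B2 = {0, 3, 4}  B3 = {0, 3, 5}  B4 = {1, 3, 5}
Tree: B1–B2, B2–B3, B3–B4

Every bag has size at most 3, so the width is 3 − 1 = 2 and tw(G) ≤ 2. The edges 3–2–4–0–5–1–3 form a cycle, so G is not a tree and its treewidth is at least 2. Hence tw(G) = 2 exactly.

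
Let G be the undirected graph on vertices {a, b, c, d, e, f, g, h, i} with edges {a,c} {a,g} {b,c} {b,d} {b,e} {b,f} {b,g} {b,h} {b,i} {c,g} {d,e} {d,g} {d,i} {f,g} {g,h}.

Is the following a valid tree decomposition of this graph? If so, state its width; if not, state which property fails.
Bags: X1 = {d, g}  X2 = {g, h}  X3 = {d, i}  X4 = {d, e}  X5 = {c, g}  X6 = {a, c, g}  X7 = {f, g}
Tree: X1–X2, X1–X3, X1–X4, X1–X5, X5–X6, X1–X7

No — vertex b appears in no bag.

A tree decomposition must satisfy three properties: every vertex lies in some bag; for every edge, both endpoints lie together in some bag; and for every vertex, the bags containing it form a connected subtree. Here vertex b appears in no bag, so the decomposition is invalid.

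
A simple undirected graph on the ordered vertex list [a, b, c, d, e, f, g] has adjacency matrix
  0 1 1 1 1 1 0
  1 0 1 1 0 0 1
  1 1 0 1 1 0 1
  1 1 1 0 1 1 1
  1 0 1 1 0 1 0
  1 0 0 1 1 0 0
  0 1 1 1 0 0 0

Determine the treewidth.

A width-3 tree decomposition is:
Bags: B1 = {a, c, d, e}  B2 = {a, b, c, d}  B3 = {a, d, e, f}  B4 = {b, c, d, g}
Tree: B1–B2, B1–B3, B2–B4
The largest bag has 4 vertices, giving width 3; this decomposition certifies tw(G) ≤ 3. Conversely, {b, c, d, g} is a clique of size 4, and the vertices of any clique must share a bag in every tree decomposition; so some bag has ≥ 4 vertices and tw(G) ≥ 3. Hence tw(G) = 3 exactly.

3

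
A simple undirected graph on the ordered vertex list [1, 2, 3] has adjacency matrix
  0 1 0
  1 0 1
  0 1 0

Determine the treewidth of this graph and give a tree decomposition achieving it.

Treewidth 1.
One such decomposition:
Bags: B1 = {2, 3}  B2 = {1, 2}
Tree: B1–B2

Each bag holds 2 vertices, so the decomposition has width 1, which upper-bounds the treewidth. Since G has at least one edge (e.g. 2–3), it is not an edgeless graph, so tw(G) ≥ 1. Combining the bounds, tw(G) = 1.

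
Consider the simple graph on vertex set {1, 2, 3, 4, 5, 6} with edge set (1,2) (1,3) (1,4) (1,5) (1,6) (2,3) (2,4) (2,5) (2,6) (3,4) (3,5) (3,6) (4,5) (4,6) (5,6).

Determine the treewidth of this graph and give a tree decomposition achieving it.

With just one bag of size 6, the width is 6 − 1 = 5, so tw(G) ≤ 5. On the other hand G contains the 6-clique {1, 2, 3, 4, 5, 6}. A clique must lie in a single bag of any decomposition, so no decomposition can have width below 5. Combining the bounds, tw(G) = 5.

Treewidth 5.
Bags: B1 = {1, 2, 3, 4, 5, 6}
Tree: (single bag)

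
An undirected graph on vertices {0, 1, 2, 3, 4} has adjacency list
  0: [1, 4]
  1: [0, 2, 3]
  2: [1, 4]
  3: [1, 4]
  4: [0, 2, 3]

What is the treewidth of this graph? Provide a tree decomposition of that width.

Treewidth 2.
One optimal decomposition is:
Bags: B1 = {1, 3, 4}  B2 = {1, 2, 4}  B3 = {0, 1, 4}
Tree: B1–B2, B2–B3

The largest bag has 3 vertices, giving width 2; this decomposition certifies tw(G) ≤ 2. Since 3–4–2–1–3 is a cycle in G, G is not acyclic. Forests are exactly the graphs of treewidth ≤ 1, so tw(G) ≥ 2. The upper and lower bounds meet at 2, so that is the treewidth.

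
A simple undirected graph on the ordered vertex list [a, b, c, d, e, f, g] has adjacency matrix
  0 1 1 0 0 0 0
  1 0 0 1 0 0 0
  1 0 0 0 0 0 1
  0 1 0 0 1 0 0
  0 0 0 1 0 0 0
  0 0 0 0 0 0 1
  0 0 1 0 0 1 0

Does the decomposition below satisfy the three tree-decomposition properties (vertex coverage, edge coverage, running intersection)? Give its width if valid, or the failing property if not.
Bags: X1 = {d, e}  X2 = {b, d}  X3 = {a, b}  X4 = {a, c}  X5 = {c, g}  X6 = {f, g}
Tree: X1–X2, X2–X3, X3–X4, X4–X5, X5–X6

Yes; width 1.

Checking the three conditions: (i) the bags cover all of {a, b, c, d, e, f, g}; (ii) for each edge, some bag contains both endpoints; (iii) the bags containing any fixed vertex form a subtree. All hold, so the decomposition is valid with width 2 − 1 = 1.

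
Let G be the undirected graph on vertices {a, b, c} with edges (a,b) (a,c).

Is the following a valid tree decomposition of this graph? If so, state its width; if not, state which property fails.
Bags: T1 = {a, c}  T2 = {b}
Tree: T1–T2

No — edge (a,b) lies in no bag.

A tree decomposition must satisfy three properties: every vertex lies in some bag; for every edge, both endpoints lie together in some bag; and for every vertex, the bags containing it form a connected subtree. Here edge (a,b) lies in no bag, so the decomposition is invalid.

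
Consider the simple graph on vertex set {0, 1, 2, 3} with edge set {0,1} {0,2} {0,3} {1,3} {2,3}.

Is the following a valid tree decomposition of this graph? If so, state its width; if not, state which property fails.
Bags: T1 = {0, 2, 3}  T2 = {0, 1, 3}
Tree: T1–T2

Yes; width 2.

Checking the three conditions: (i) the bags cover all of {0, 1, 2, 3}; (ii) for each edge, some bag contains both endpoints; (iii) the bags containing any fixed vertex form a subtree. All hold, so the decomposition is valid with width 3 − 1 = 2.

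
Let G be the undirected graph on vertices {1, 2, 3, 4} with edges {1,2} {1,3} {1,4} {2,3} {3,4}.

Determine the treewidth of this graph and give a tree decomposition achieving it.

Each bag holds 3 vertices, so the decomposition has width 2, which upper-bounds the treewidth. Conversely, {1, 2, 3} is a clique of size 3, and the vertices of any clique must share a bag in every tree decomposition; so some bag has ≥ 3 vertices and tw(G) ≥ 2. Combining the bounds, tw(G) = 2.

Treewidth 2.
Bags: B1 = {1, 2, 3}  B2 = {1, 3, 4}
Tree: B1–B2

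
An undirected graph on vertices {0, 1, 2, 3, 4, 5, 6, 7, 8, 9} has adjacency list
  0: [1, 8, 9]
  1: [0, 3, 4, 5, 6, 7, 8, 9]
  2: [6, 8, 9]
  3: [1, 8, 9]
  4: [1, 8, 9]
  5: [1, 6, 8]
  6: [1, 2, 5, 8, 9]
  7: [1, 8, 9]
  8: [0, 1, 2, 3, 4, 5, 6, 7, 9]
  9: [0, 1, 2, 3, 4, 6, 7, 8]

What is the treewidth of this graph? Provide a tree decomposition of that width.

Every bag has size at most 4, so the width is 4 − 1 = 3 and tw(G) ≤ 3. For the lower bound, the 4 vertices {0, 1, 8, 9} are pairwise adjacent, and any tree decomposition puts a clique entirely inside one bag — forcing width ≥ 3. Combining the bounds, tw(G) = 3.

Treewidth 3.
Bags: B1 = {1, 4, 8, 9}  B2 = {1, 3, 8, 9}  B3 = {1, 6, 8, 9}  B4 = {1, 7, 8, 9}  B5 = {2, 6, 8, 9}  B6 = {1, 5, 6, 8}  B7 = {0, 1, 8, 9}
Tree: B1–B2, B2–B3, B2–B4, B3–B5, B3–B6, B1–B7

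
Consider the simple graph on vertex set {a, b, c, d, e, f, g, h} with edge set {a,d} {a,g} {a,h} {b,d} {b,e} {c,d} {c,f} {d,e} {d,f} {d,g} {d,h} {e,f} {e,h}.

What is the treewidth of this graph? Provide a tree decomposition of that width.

The largest bag has 3 vertices, giving width 2; this decomposition certifies tw(G) ≤ 2. On the other hand G contains the 3-clique {a, d, g}. A clique must lie in a single bag of any decomposition, so no decomposition can have width below 2. Hence tw(G) = 2 exactly.

Treewidth 2.
Bags: B1 = {d, e, f}  B2 = {d, e, h}  B3 = {b, d, e}  B4 = {c, d, f}  B5 = {a, d, h}  B6 = {a, d, g}
Tree: B1–B2, B1–B3, B1–B4, B2–B5, B5–B6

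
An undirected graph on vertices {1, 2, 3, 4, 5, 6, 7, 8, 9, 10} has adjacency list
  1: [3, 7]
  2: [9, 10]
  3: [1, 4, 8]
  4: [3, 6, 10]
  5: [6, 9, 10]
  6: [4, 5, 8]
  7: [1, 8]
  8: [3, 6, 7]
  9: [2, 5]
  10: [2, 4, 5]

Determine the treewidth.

2

A width-2 tree decomposition is:
Bags: B1 = {1, 7, 8}  B2 = {1, 3, 8}  B3 = {3, 6, 8}  B4 = {3, 4, 6}  B5 = {4, 5, 6}  B6 = {4, 5, 10}  B7 = {5, 9, 10}  B8 = {2, 9, 10}
Tree: B1–B2, B2–B3, B3–B4, B4–B5, B5–B6, B6–B7, B7–B8
Each bag holds 3 vertices, so the decomposition has width 2, which upper-bounds the treewidth. The edges 7–1–3–8–7 form a cycle, so G is not a tree and its treewidth is at least 2. Hence tw(G) = 2 exactly.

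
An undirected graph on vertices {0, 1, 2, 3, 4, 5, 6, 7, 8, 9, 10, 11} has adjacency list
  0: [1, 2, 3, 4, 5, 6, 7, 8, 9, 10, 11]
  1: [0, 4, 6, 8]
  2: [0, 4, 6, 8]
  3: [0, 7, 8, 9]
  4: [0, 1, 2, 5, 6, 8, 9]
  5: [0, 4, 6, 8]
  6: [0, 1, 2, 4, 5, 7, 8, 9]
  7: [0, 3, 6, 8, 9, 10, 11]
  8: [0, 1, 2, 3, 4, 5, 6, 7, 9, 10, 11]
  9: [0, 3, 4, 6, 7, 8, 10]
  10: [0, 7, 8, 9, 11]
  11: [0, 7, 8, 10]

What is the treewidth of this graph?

4

A width-4 tree decomposition is:
Bags: B1 = {0, 6, 7, 8, 9}  B2 = {0, 7, 8, 9, 10}  B3 = {0, 4, 6, 8, 9}  B4 = {0, 2, 4, 6, 8}  B5 = {0, 3, 7, 8, 9}  B6 = {0, 7, 8, 10, 11}  B7 = {0, 1, 4, 6, 8}  B8 = {0, 4, 5, 6, 8}
Tree: B1–B2, B1–B3, B3–B4, B1–B5, B2–B6, B3–B7, B4–B8
The largest bag has 5 vertices, giving width 4; this decomposition certifies tw(G) ≤ 4. On the other hand G contains the 5-clique {0, 7, 8, 10, 11}. A clique must lie in a single bag of any decomposition, so no decomposition can have width below 4. The upper and lower bounds meet at 4, so that is the treewidth.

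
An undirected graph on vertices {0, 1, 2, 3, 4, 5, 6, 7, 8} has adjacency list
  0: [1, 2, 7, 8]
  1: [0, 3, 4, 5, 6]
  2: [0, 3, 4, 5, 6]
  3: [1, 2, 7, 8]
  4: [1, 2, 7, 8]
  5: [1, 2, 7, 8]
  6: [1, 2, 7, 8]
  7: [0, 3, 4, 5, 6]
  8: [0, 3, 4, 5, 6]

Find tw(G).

A width-4 tree decomposition is:
Bags: B1 = {1, 2, 5, 7, 8}  B2 = {1, 2, 3, 7, 8}  B3 = {0, 1, 2, 7, 8}  B4 = {1, 2, 6, 7, 8}  B5 = {1, 2, 4, 7, 8}
Tree: B1–B2, B2–B3, B3–B4, B4–B5
Each bag holds 5 vertices, so the decomposition has width 4, which upper-bounds the treewidth. For the lower bound: the 5 vertex sets {5,8}, {3,7}, {0,2}, {1}, {6} are disjoint, each induces a connected subgraph, and every pair is joined by at least one edge of G. Contracting each set to a single vertex therefore yields K_{5} as a minor, and since treewidth is minor-monotone, tw(G) ≥ tw(K_{5}) = 4. Combining the bounds, tw(G) = 4.

4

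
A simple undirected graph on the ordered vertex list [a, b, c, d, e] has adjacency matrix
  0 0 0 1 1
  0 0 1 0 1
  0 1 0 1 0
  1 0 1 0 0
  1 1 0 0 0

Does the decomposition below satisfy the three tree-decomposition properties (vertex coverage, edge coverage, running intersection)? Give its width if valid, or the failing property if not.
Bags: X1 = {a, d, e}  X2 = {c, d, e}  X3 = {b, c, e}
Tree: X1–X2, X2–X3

Every vertex of G appears in some bag (union = {a, b, c, d, e}); every edge is covered by a bag; and for each vertex v the set of bags containing v is connected in the bag tree. The decomposition is therefore valid. The largest bag has 3 vertices, so the width is 2.

Yes; width 2.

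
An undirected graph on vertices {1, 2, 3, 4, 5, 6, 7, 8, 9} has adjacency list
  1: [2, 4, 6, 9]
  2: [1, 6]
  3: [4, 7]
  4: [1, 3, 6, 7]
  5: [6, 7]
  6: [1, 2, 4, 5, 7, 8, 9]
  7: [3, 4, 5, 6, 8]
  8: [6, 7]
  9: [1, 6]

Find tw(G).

A width-2 tree decomposition is:
Bags: B1 = {1, 2, 6}  B2 = {1, 4, 6}  B3 = {4, 6, 7}  B4 = {3, 4, 7}  B5 = {1, 6, 9}  B6 = {5, 6, 7}  B7 = {6, 7, 8}
Tree: B1–B2, B2–B3, B3–B4, B1–B5, B3–B6, B6–B7
Every bag has size at most 3, so the width is 3 − 1 = 2 and tw(G) ≤ 2. Conversely, {3, 4, 7} is a clique of size 3, and the vertices of any clique must share a bag in every tree decomposition; so some bag has ≥ 3 vertices and tw(G) ≥ 2. Therefore the treewidth is 2.

2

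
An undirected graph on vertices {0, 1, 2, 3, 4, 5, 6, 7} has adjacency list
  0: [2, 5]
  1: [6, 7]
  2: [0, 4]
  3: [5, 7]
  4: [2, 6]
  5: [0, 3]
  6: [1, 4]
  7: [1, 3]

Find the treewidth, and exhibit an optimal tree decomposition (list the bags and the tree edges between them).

Each bag holds 3 vertices, so the decomposition has width 2, which upper-bounds the treewidth. For the lower bound, G contains the cycle 5–0–2–4–6–1–7–3–5, so G is not a forest; only forests have treewidth ≤ 1, hence tw(G) ≥ 2. Hence tw(G) = 2 exactly.

Treewidth 2.
One such decomposition:
Bags: B1 = {0, 2, 5}  B2 = {2, 4, 5}  B3 = {4, 5, 6}  B4 = {1, 5, 6}  B5 = {1, 5, 7}  B6 = {3, 5, 7}
Tree: B1–B2, B2–B3, B3–B4, B4–B5, B5–B6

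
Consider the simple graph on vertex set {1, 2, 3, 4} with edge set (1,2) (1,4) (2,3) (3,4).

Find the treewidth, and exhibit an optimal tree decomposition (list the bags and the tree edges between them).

Each bag holds 3 vertices, so the decomposition has width 2, which upper-bounds the treewidth. The edges 2–1–4–3–2 form a cycle, so G is not a tree and its treewidth is at least 2. The upper and lower bounds meet at 2, so that is the treewidth.

Treewidth 2.
One such decomposition:
Bags: B1 = {1, 2, 4}  B2 = {2, 3, 4}
Tree: B1–B2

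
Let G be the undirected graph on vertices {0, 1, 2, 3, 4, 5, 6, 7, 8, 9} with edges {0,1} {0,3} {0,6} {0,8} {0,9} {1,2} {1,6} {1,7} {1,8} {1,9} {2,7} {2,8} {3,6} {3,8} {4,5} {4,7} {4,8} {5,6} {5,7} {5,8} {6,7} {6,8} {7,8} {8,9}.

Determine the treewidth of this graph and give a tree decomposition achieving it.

Treewidth 3.
Bags: B1 = {4, 5, 7, 8}  B2 = {5, 6, 7, 8}  B3 = {1, 6, 7, 8}  B4 = {0, 1, 6, 8}  B5 = {1, 2, 7, 8}  B6 = {0, 3, 6, 8}  B7 = {0, 1, 8, 9}
Tree: B1–B2, B2–B3, B3–B4, B3–B5, B4–B6, B4–B7

Every bag has size at most 4, so the width is 4 − 1 = 3 and tw(G) ≤ 3. On the other hand G contains the 4-clique {0, 1, 8, 9}. A clique must lie in a single bag of any decomposition, so no decomposition can have width below 3. Combining the bounds, tw(G) = 3.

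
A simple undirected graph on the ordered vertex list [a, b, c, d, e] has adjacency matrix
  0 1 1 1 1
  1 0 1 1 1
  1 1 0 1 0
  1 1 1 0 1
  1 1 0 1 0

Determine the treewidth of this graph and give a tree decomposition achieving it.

The largest bag has 4 vertices, giving width 3; this decomposition certifies tw(G) ≤ 3. Conversely, {a, b, d, e} is a clique of size 4, and the vertices of any clique must share a bag in every tree decomposition; so some bag has ≥ 4 vertices and tw(G) ≥ 3. Therefore the treewidth is 3.

Treewidth 3.
One optimal decomposition is:
Bags: B1 = {a, b, d, e}  B2 = {a, b, c, d}
Tree: B1–B2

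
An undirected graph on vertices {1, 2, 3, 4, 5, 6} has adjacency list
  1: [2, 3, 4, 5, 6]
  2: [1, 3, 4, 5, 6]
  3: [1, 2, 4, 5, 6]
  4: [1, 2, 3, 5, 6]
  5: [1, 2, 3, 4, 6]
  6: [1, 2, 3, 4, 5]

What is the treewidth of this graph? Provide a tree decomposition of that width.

Treewidth 5.
One such decomposition:
Bags: B1 = {1, 2, 3, 4, 5, 6}
Tree: (single bag)

A single bag containing all 6 vertices is trivially a valid decomposition of width 5. For the lower bound, the 6 vertices {1, 2, 3, 4, 5, 6} are pairwise adjacent, and any tree decomposition puts a clique entirely inside one bag — forcing width ≥ 5. Therefore the treewidth is 5.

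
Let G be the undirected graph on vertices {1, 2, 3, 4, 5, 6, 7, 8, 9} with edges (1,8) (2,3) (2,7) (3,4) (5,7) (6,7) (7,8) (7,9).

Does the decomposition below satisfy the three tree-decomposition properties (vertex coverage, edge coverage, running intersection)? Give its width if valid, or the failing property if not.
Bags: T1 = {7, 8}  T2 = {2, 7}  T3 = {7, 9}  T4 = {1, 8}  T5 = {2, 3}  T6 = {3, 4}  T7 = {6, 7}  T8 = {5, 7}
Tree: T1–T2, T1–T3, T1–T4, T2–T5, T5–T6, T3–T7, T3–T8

Yes; width 1.

Checking the three conditions: (i) the bags cover all of {1, 2, 3, 4, 5, 6, 7, 8, 9}; (ii) for each edge, some bag contains both endpoints; (iii) the bags containing any fixed vertex form a subtree. All hold, so the decomposition is valid with width 2 − 1 = 1.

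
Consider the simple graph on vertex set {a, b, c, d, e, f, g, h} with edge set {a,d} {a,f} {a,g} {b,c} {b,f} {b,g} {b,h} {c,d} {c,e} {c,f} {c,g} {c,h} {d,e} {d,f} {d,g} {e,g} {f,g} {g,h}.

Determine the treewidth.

A width-3 tree decomposition is:
Bags: B1 = {b, c, f, g}  B2 = {c, d, f, g}  B3 = {b, c, g, h}  B4 = {a, d, f, g}  B5 = {c, d, e, g}
Tree: B1–B2, B1–B3, B2–B4, B2–B5
The largest bag has 4 vertices, giving width 3; this decomposition certifies tw(G) ≤ 3. Conversely, {c, d, e, g} is a clique of size 4, and the vertices of any clique must share a bag in every tree decomposition; so some bag has ≥ 4 vertices and tw(G) ≥ 3. The upper and lower bounds meet at 3, so that is the treewidth.

3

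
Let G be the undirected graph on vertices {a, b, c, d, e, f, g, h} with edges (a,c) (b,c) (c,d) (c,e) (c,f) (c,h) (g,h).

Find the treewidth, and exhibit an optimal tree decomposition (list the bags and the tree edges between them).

The largest bag has 2 vertices, giving width 1; this decomposition certifies tw(G) ≤ 1. G has an edge, so its treewidth is at least 1. Therefore the treewidth is 1.

Treewidth 1.
One such decomposition:
Bags: B1 = {b, c}  B2 = {c, f}  B3 = {c, h}  B4 = {a, c}  B5 = {c, e}  B6 = {g, h}  B7 = {c, d}
Tree: B1–B2, B1–B3, B3–B4, B2–B5, B3–B6, B3–B7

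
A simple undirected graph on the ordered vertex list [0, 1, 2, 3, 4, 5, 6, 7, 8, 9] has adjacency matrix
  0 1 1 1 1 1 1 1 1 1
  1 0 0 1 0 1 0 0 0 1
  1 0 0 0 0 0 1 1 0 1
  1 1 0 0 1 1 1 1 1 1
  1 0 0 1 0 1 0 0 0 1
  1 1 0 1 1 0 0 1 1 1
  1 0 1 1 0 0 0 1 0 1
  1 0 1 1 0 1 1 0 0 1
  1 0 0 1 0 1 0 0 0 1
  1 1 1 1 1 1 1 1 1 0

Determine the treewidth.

A width-4 tree decomposition is:
Bags: B1 = {0, 3, 5, 8, 9}  B2 = {0, 3, 4, 5, 9}  B3 = {0, 1, 3, 5, 9}  B4 = {0, 3, 5, 7, 9}  B5 = {0, 3, 6, 7, 9}  B6 = {0, 2, 6, 7, 9}
Tree: B1–B2, B2–B3, B2–B4, B4–B5, B5–B6
Each bag holds 5 vertices, so the decomposition has width 4, which upper-bounds the treewidth. Conversely, {0, 2, 6, 7, 9} is a clique of size 5, and the vertices of any clique must share a bag in every tree decomposition; so some bag has ≥ 5 vertices and tw(G) ≥ 4. Hence tw(G) = 4 exactly.

4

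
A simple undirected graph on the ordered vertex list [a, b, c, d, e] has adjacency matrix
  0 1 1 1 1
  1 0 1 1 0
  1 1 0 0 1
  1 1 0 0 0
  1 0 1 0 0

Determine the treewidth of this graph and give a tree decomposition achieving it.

Treewidth 2.
One such decomposition:
Bags: B1 = {a, b, c}  B2 = {a, b, d}  B3 = {a, c, e}
Tree: B1–B2, B1–B3

Each bag holds 3 vertices, so the decomposition has width 2, which upper-bounds the treewidth. Conversely, {a, b, d} is a clique of size 3, and the vertices of any clique must share a bag in every tree decomposition; so some bag has ≥ 3 vertices and tw(G) ≥ 2. Hence tw(G) = 2 exactly.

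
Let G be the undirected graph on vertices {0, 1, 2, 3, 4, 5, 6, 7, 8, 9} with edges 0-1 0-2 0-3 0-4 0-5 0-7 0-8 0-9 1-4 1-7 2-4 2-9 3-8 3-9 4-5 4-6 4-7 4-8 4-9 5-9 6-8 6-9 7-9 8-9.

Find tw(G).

A width-3 tree decomposition is:
Bags: B1 = {0, 4, 5, 9}  B2 = {0, 4, 8, 9}  B3 = {0, 4, 7, 9}  B4 = {0, 2, 4, 9}  B5 = {0, 1, 4, 7}  B6 = {0, 3, 8, 9}  B7 = {4, 6, 8, 9}
Tree: B1–B2, B1–B3, B2–B4, B3–B5, B2–B6, B2–B7
Every bag has size at most 4, so the width is 4 − 1 = 3 and tw(G) ≤ 3. For the lower bound, the 4 vertices {0, 3, 8, 9} are pairwise adjacent, and any tree decomposition puts a clique entirely inside one bag — forcing width ≥ 3. Therefore the treewidth is 3.

3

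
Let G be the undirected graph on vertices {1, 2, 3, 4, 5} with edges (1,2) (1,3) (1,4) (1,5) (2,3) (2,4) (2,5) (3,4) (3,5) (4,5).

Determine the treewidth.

A width-4 tree decomposition is:
Bags: B1 = {1, 2, 3, 4, 5}
Tree: (single bag)
With just one bag of size 5, the width is 5 − 1 = 4, so tw(G) ≤ 4. On the other hand G contains the 5-clique {1, 2, 3, 4, 5}. A clique must lie in a single bag of any decomposition, so no decomposition can have width below 4. Hence tw(G) = 4 exactly.

4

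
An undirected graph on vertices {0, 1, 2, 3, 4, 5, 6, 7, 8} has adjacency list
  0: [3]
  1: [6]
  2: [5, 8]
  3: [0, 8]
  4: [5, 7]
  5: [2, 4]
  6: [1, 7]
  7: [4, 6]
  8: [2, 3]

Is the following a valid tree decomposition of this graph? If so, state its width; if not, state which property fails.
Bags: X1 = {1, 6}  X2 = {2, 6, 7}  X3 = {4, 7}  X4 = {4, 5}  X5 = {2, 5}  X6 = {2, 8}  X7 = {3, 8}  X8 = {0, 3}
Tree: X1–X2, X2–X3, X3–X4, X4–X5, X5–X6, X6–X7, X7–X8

A tree decomposition must satisfy three properties: every vertex lies in some bag; for every edge, both endpoints lie together in some bag; and for every vertex, the bags containing it form a connected subtree. Here bags containing vertex 2 are not connected in the tree, so the decomposition is invalid.

No — bags containing vertex 2 are not connected in the tree.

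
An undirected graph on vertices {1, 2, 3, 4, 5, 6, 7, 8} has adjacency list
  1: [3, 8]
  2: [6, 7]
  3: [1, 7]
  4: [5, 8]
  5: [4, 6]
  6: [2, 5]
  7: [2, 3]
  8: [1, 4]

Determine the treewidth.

2

A width-2 tree decomposition is:
Bags: B1 = {2, 6, 7}  B2 = {3, 6, 7}  B3 = {1, 3, 6}  B4 = {1, 6, 8}  B5 = {4, 6, 8}  B6 = {4, 5, 6}
Tree: B1–B2, B2–B3, B3–B4, B4–B5, B5–B6
Every bag has size at most 3, so the width is 3 − 1 = 2 and tw(G) ≤ 2. Since 6–2–7–3–1–8–4–5–6 is a cycle in G, G is not acyclic. Forests are exactly the graphs of treewidth ≤ 1, so tw(G) ≥ 2. Combining the bounds, tw(G) = 2.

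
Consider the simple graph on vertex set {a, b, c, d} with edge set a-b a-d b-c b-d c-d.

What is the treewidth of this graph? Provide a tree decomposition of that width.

Treewidth 2.
One optimal decomposition is:
Bags: B1 = {a, b, d}  B2 = {b, c, d}
Tree: B1–B2

Each bag holds 3 vertices, so the decomposition has width 2, which upper-bounds the treewidth. Conversely, {b, c, d} is a clique of size 3, and the vertices of any clique must share a bag in every tree decomposition; so some bag has ≥ 3 vertices and tw(G) ≥ 2. Combining the bounds, tw(G) = 2.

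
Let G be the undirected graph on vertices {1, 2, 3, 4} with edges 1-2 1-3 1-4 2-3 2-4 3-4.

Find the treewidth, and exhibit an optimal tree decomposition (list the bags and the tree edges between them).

A single bag containing all 4 vertices is trivially a valid decomposition of width 3. For the lower bound, the 4 vertices {1, 2, 3, 4} are pairwise adjacent, and any tree decomposition puts a clique entirely inside one bag — forcing width ≥ 3. Combining the bounds, tw(G) = 3.

Treewidth 3.
Bags: B1 = {1, 2, 3, 4}
Tree: (single bag)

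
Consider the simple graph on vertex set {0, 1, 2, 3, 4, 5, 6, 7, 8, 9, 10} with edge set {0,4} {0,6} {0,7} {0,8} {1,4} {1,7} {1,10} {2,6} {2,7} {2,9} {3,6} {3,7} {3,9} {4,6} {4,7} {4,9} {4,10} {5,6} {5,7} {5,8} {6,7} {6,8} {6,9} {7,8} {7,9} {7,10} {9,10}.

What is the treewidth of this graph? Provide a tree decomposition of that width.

Treewidth 3.
Bags: B1 = {4, 7, 9, 10}  B2 = {4, 6, 7, 9}  B3 = {1, 4, 7, 10}  B4 = {0, 4, 6, 7}  B5 = {3, 6, 7, 9}  B6 = {2, 6, 7, 9}  B7 = {0, 6, 7, 8}  B8 = {5, 6, 7, 8}
Tree: B1–B2, B1–B3, B2–B4, B2–B5, B5–B6, B4–B7, B7–B8

Each bag holds 4 vertices, so the decomposition has width 3, which upper-bounds the treewidth. Conversely, {1, 4, 7, 10} is a clique of size 4, and the vertices of any clique must share a bag in every tree decomposition; so some bag has ≥ 4 vertices and tw(G) ≥ 3. The upper and lower bounds meet at 3, so that is the treewidth.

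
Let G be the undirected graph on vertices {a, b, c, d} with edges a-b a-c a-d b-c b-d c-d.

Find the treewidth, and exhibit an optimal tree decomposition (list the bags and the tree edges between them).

A single bag containing all 4 vertices is trivially a valid decomposition of width 3. Conversely, {a, b, c, d} is a clique of size 4, and the vertices of any clique must share a bag in every tree decomposition; so some bag has ≥ 4 vertices and tw(G) ≥ 3. The upper and lower bounds meet at 3, so that is the treewidth.

Treewidth 3.
One such decomposition:
Bags: B1 = {a, b, c, d}
Tree: (single bag)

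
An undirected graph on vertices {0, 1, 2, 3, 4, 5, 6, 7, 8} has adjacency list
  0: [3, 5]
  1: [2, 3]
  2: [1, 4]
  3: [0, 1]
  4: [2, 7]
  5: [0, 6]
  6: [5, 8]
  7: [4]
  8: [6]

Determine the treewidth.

A width-1 tree decomposition is:
Bags: B1 = {4, 7}  B2 = {2, 4}  B3 = {1, 2}  B4 = {1, 3}  B5 = {0, 3}  B6 = {0, 5}  B7 = {5, 6}  B8 = {6, 8}
Tree: B1–B2, B2–B3, B3–B4, B4–B5, B5–B6, B6–B7, B7–B8
Every bag has size at most 2, so the width is 2 − 1 = 1 and tw(G) ≤ 1. Any graph with an edge has treewidth ≥ 1, and G has the edge 7–4. Combining the bounds, tw(G) = 1.

1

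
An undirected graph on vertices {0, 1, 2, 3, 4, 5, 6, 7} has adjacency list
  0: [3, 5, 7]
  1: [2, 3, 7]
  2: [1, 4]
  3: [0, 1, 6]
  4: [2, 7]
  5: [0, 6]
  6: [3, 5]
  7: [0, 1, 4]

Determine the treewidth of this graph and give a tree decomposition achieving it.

Every bag has size at most 3, so the width is 3 − 1 = 2 and tw(G) ≤ 2. The edges 6–5–0–3–6 form a cycle, so G is not a tree and its treewidth is at least 2. Therefore the treewidth is 2.

Treewidth 2.
One such decomposition:
Bags: B1 = {3, 5, 6}  B2 = {0, 3, 5}  B3 = {0, 1, 3}  B4 = {0, 1, 7}  B5 = {1, 2, 7}  B6 = {2, 4, 7}
Tree: B1–B2, B2–B3, B3–B4, B4–B5, B5–B6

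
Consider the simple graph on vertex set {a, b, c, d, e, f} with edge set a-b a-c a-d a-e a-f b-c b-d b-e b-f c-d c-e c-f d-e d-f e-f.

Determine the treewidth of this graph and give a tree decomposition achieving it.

With just one bag of size 6, the width is 6 − 1 = 5, so tw(G) ≤ 5. For the lower bound, the 6 vertices {a, b, c, d, e, f} are pairwise adjacent, and any tree decomposition puts a clique entirely inside one bag — forcing width ≥ 5. Combining the bounds, tw(G) = 5.

Treewidth 5.
Bags: B1 = {a, b, c, d, e, f}
Tree: (single bag)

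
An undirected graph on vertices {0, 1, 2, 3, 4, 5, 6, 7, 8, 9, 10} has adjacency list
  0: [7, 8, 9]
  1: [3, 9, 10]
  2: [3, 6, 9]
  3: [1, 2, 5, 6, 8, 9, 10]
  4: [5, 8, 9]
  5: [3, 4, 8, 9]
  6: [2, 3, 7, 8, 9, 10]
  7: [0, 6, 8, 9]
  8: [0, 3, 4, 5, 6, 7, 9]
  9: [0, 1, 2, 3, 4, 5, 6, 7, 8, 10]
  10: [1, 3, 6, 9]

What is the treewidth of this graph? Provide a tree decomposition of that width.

Every bag has size at most 4, so the width is 4 − 1 = 3 and tw(G) ≤ 3. For the lower bound, the 4 vertices {0, 7, 8, 9} are pairwise adjacent, and any tree decomposition puts a clique entirely inside one bag — forcing width ≥ 3. The upper and lower bounds meet at 3, so that is the treewidth.

Treewidth 3.
One optimal decomposition is:
Bags: B1 = {3, 6, 8, 9}  B2 = {6, 7, 8, 9}  B3 = {3, 6, 9, 10}  B4 = {3, 5, 8, 9}  B5 = {0, 7, 8, 9}  B6 = {4, 5, 8, 9}  B7 = {2, 3, 6, 9}  B8 = {1, 3, 9, 10}
Tree: B1–B2, B1–B3, B1–B4, B2–B5, B4–B6, B1–B7, B3–B8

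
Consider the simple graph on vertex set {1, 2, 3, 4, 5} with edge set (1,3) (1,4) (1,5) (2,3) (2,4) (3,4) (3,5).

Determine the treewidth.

2

A width-2 tree decomposition is:
Bags: B1 = {1, 3, 4}  B2 = {2, 3, 4}  B3 = {1, 3, 5}
Tree: B1–B2, B1–B3
Each bag holds 3 vertices, so the decomposition has width 2, which upper-bounds the treewidth. Conversely, {1, 3, 4} is a clique of size 3, and the vertices of any clique must share a bag in every tree decomposition; so some bag has ≥ 3 vertices and tw(G) ≥ 2. Combining the bounds, tw(G) = 2.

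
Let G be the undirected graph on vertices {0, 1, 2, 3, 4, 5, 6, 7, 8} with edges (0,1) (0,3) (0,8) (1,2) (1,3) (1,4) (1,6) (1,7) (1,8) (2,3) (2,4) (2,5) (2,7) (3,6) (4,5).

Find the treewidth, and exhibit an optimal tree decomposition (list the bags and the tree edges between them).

Treewidth 2.
One such decomposition:
Bags: B1 = {0, 1, 3}  B2 = {1, 3, 6}  B3 = {1, 2, 3}  B4 = {1, 2, 4}  B5 = {1, 2, 7}  B6 = {2, 4, 5}  B7 = {0, 1, 8}
Tree: B1–B2, B1–B3, B3–B4, B3–B5, B4–B6, B1–B7

Every bag has size at most 3, so the width is 3 − 1 = 2 and tw(G) ≤ 2. On the other hand G contains the 3-clique {0, 1, 8}. A clique must lie in a single bag of any decomposition, so no decomposition can have width below 2. Combining the bounds, tw(G) = 2.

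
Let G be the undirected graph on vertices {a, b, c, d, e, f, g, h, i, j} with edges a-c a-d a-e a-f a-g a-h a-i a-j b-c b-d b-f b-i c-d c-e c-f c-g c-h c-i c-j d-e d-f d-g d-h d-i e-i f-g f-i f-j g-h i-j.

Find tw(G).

4

A width-4 tree decomposition is:
Bags: B1 = {a, c, d, f, g}  B2 = {a, c, d, f, i}  B3 = {a, c, f, i, j}  B4 = {b, c, d, f, i}  B5 = {a, c, d, e, i}  B6 = {a, c, d, g, h}
Tree: B1–B2, B2–B3, B2–B4, B2–B5, B1–B6
Each bag holds 5 vertices, so the decomposition has width 4, which upper-bounds the treewidth. On the other hand G contains the 5-clique {a, c, d, e, i}. A clique must lie in a single bag of any decomposition, so no decomposition can have width below 4. Therefore the treewidth is 4.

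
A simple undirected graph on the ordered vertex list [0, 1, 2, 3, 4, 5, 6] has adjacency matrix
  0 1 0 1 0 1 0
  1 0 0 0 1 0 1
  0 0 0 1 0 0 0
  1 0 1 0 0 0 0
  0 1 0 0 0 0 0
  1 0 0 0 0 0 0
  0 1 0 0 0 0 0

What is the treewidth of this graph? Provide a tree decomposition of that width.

Every bag has size at most 2, so the width is 2 − 1 = 1 and tw(G) ≤ 1. Since G has at least one edge (e.g. 3–2), it is not an edgeless graph, so tw(G) ≥ 1. Hence tw(G) = 1 exactly.

Treewidth 1.
One such decomposition:
Bags: B1 = {2, 3}  B2 = {0, 3}  B3 = {0, 5}  B4 = {0, 1}  B5 = {1, 6}  B6 = {1, 4}
Tree: B1–B2, B2–B3, B3–B4, B4–B5, B4–B6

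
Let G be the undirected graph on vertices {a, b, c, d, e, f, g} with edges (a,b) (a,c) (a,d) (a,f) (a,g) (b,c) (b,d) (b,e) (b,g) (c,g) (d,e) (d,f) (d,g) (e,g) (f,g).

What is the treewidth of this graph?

A width-3 tree decomposition is:
Bags: B1 = {a, b, d, g}  B2 = {a, b, c, g}  B3 = {a, d, f, g}  B4 = {b, d, e, g}
Tree: B1–B2, B1–B3, B1–B4
Every bag has size at most 4, so the width is 4 − 1 = 3 and tw(G) ≤ 3. For the lower bound, the 4 vertices {b, d, e, g} are pairwise adjacent, and any tree decomposition puts a clique entirely inside one bag — forcing width ≥ 3. Combining the bounds, tw(G) = 3.

3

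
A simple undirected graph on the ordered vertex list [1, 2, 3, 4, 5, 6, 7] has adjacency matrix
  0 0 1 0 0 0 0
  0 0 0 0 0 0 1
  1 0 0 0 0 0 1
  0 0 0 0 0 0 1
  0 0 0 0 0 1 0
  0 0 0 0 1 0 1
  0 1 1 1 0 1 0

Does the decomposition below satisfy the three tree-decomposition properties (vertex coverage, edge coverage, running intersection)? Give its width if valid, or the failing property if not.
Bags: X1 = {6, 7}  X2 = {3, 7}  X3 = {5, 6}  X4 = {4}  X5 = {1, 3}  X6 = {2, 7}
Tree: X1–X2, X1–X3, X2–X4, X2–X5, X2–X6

No — edge (7,4) lies in no bag.

A tree decomposition must satisfy three properties: every vertex lies in some bag; for every edge, both endpoints lie together in some bag; and for every vertex, the bags containing it form a connected subtree. Here edge (7,4) lies in no bag, so the decomposition is invalid.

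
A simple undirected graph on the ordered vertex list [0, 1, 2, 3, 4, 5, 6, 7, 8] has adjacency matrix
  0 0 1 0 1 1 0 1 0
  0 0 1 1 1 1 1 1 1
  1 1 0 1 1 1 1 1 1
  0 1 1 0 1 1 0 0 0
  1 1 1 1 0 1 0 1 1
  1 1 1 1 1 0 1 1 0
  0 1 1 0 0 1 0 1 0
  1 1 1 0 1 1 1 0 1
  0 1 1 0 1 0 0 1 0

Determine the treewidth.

A width-4 tree decomposition is:
Bags: B1 = {1, 2, 4, 5, 7}  B2 = {0, 2, 4, 5, 7}  B3 = {1, 2, 3, 4, 5}  B4 = {1, 2, 4, 7, 8}  B5 = {1, 2, 5, 6, 7}
Tree: B1–B2, B1–B3, B1–B4, B1–B5
The largest bag has 5 vertices, giving width 4; this decomposition certifies tw(G) ≤ 4. On the other hand G contains the 5-clique {0, 2, 4, 5, 7}. A clique must lie in a single bag of any decomposition, so no decomposition can have width below 4. Therefore the treewidth is 4.

4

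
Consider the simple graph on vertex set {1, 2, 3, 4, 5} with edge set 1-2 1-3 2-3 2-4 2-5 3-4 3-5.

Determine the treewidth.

2

A width-2 tree decomposition is:
Bags: B1 = {1, 2, 3}  B2 = {2, 3, 4}  B3 = {2, 3, 5}
Tree: B1–B2, B2–B3
Every bag has size at most 3, so the width is 3 − 1 = 2 and tw(G) ≤ 2. On the other hand G contains the 3-clique {1, 2, 3}. A clique must lie in a single bag of any decomposition, so no decomposition can have width below 2. The upper and lower bounds meet at 2, so that is the treewidth.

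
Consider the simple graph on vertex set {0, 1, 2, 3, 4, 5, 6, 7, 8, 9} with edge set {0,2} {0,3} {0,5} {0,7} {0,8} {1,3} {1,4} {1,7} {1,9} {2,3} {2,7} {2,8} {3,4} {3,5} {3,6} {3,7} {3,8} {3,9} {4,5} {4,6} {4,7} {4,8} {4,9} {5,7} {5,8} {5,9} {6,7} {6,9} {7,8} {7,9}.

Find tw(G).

A width-4 tree decomposition is:
Bags: B1 = {0, 3, 5, 7, 8}  B2 = {3, 4, 5, 7, 8}  B3 = {3, 4, 5, 7, 9}  B4 = {0, 2, 3, 7, 8}  B5 = {3, 4, 6, 7, 9}  B6 = {1, 3, 4, 7, 9}
Tree: B1–B2, B2–B3, B1–B4, B3–B5, B5–B6
The largest bag has 5 vertices, giving width 4; this decomposition certifies tw(G) ≤ 4. On the other hand G contains the 5-clique {0, 2, 3, 7, 8}. A clique must lie in a single bag of any decomposition, so no decomposition can have width below 4. The upper and lower bounds meet at 4, so that is the treewidth.

4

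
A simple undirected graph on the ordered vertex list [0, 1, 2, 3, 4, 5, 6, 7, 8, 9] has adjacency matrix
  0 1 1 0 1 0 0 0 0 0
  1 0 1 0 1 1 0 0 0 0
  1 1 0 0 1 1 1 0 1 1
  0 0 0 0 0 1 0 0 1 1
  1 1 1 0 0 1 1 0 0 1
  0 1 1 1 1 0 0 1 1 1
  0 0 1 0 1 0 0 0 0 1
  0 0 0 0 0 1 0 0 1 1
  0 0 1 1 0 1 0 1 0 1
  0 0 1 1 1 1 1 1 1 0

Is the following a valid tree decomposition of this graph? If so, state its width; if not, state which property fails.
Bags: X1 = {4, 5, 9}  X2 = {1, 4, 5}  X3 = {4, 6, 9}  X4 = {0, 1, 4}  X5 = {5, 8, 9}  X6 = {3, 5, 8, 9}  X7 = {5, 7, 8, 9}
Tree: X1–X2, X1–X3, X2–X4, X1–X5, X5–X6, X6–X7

No — vertex 2 appears in no bag.

A tree decomposition must satisfy three properties: every vertex lies in some bag; for every edge, both endpoints lie together in some bag; and for every vertex, the bags containing it form a connected subtree. Here vertex 2 appears in no bag, so the decomposition is invalid.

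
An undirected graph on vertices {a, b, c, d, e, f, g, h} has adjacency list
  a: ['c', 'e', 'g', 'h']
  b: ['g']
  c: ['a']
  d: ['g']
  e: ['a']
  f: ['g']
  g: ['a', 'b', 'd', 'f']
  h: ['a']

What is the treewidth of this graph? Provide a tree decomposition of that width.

Every bag has size at most 2, so the width is 2 − 1 = 1 and tw(G) ≤ 1. Any graph with an edge has treewidth ≥ 1, and G has the edge b–g. Therefore the treewidth is 1.

Treewidth 1.
One such decomposition:
Bags: B1 = {b, g}  B2 = {a, g}  B3 = {a, c}  B4 = {a, e}  B5 = {f, g}  B6 = {d, g}  B7 = {a, h}
Tree: B1–B2, B2–B3, B2–B4, B1–B5, B2–B6, B4–B7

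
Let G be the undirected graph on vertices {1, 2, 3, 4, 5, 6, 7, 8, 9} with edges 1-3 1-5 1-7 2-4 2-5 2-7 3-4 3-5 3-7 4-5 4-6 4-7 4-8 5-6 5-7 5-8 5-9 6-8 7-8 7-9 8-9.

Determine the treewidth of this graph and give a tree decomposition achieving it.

Treewidth 3.
One such decomposition:
Bags: B1 = {4, 5, 6, 8}  B2 = {4, 5, 7, 8}  B3 = {2, 4, 5, 7}  B4 = {3, 4, 5, 7}  B5 = {5, 7, 8, 9}  B6 = {1, 3, 5, 7}
Tree: B1–B2, B2–B3, B2–B4, B2–B5, B4–B6

Every bag has size at most 4, so the width is 4 − 1 = 3 and tw(G) ≤ 3. On the other hand G contains the 4-clique {4, 5, 6, 8}. A clique must lie in a single bag of any decomposition, so no decomposition can have width below 3. The upper and lower bounds meet at 3, so that is the treewidth.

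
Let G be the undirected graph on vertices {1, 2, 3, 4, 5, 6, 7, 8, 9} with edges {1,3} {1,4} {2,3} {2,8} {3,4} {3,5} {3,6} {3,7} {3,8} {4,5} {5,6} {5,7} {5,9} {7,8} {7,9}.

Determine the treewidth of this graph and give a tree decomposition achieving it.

Treewidth 2.
One optimal decomposition is:
Bags: B1 = {3, 5, 7}  B2 = {3, 5, 6}  B3 = {5, 7, 9}  B4 = {3, 4, 5}  B5 = {1, 3, 4}  B6 = {3, 7, 8}  B7 = {2, 3, 8}
Tree: B1–B2, B1–B3, B2–B4, B4–B5, B1–B6, B6–B7

Every bag has size at most 3, so the width is 3 − 1 = 2 and tw(G) ≤ 2. For the lower bound, the 3 vertices {5, 7, 9} are pairwise adjacent, and any tree decomposition puts a clique entirely inside one bag — forcing width ≥ 2. The upper and lower bounds meet at 2, so that is the treewidth.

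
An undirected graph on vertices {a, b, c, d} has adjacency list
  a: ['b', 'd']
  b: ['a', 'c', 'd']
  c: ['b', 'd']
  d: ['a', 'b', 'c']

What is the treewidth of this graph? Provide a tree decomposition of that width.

Each bag holds 3 vertices, so the decomposition has width 2, which upper-bounds the treewidth. On the other hand G contains the 3-clique {b, c, d}. A clique must lie in a single bag of any decomposition, so no decomposition can have width below 2. The upper and lower bounds meet at 2, so that is the treewidth.

Treewidth 2.
One such decomposition:
Bags: B1 = {b, c, d}  B2 = {a, b, d}
Tree: B1–B2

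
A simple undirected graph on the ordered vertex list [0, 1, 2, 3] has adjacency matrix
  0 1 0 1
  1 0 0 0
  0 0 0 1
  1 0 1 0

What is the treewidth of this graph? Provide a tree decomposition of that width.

The largest bag has 2 vertices, giving width 1; this decomposition certifies tw(G) ≤ 1. Any graph with an edge has treewidth ≥ 1, and G has the edge 3–0. Hence tw(G) = 1 exactly.

Treewidth 1.
One such decomposition:
Bags: B1 = {0, 3}  B2 = {0, 1}  B3 = {2, 3}
Tree: B1–B2, B1–B3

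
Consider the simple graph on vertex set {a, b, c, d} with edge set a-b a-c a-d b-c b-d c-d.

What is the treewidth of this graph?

3

A width-3 tree decomposition is:
Bags: B1 = {a, b, c, d}
Tree: (single bag)
With just one bag of size 4, the width is 4 − 1 = 3, so tw(G) ≤ 3. Conversely, {a, b, c, d} is a clique of size 4, and the vertices of any clique must share a bag in every tree decomposition; so some bag has ≥ 4 vertices and tw(G) ≥ 3. The upper and lower bounds meet at 3, so that is the treewidth.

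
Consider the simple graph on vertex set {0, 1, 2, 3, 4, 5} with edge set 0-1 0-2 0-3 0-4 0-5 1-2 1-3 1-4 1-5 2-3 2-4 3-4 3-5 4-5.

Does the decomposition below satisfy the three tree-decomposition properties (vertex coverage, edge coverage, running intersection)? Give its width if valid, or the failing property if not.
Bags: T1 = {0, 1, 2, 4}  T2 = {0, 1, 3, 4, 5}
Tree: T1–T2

A tree decomposition must satisfy three properties: every vertex lies in some bag; for every edge, both endpoints lie together in some bag; and for every vertex, the bags containing it form a connected subtree. Here edge (3,2) lies in no bag, so the decomposition is invalid.

No — edge (3,2) lies in no bag.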